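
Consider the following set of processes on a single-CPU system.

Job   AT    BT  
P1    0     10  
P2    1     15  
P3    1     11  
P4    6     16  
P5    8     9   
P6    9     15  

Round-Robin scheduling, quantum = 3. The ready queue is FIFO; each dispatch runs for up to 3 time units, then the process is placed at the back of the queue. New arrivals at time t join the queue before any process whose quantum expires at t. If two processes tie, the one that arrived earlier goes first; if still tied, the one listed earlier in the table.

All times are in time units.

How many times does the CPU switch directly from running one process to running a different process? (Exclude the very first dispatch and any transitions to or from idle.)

Schedule: | P1 0-3 | P2 3-6 | P3 6-9 | P1 9-12 | P4 12-15 | P2 15-18 | P5 18-21 | P6 21-24 | P3 24-27 | P1 27-30 | P4 30-33 | P2 33-36 | P5 36-39 | P6 39-42 | P3 42-45 | P1 45-46 | P4 46-49 | P2 49-52 | P5 52-55 | P6 55-58 | P3 58-60 | P4 60-63 | P2 63-66 | P6 66-69 | P4 69-72 | P6 72-75 | P4 75-76 |
Completion: P1=46  P2=66  P3=60  P4=76  P5=55  P6=75
Turnaround (C−A): P1=46  P2=65  P3=59  P4=70  P5=47  P6=66

26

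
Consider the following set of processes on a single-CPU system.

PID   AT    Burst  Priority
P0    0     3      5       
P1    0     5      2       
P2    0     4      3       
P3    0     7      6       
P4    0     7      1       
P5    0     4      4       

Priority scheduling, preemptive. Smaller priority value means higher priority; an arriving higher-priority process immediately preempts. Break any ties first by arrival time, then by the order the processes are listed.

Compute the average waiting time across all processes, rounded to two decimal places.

Gantt: | P4 0-7 | P1 7-12 | P2 12-16 | P5 16-20 | P0 20-23 | P3 23-30 |
Completion: P0=23  P1=12  P2=16  P3=30  P4=7  P5=20
Waiting times: P0=20, P1=7, P2=12, P3=23, P4=0, P5=16
Average waiting = (20+7+12+23+0+16) / 6 = 78/6 = 13.00

13.00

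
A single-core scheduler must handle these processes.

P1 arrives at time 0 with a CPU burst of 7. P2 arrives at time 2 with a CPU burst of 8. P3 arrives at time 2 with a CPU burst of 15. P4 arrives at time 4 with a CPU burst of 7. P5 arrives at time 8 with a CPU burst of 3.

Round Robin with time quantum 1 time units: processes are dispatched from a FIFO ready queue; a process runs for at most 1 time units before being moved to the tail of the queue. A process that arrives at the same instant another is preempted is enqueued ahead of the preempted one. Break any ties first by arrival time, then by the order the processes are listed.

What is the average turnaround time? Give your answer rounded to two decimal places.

Gantt: | P1 0-2 | P2 2-3 | P3 3-4 | P1 4-5 | P2 5-6 | P4 6-7 | P3 7-8 | P1 8-9 | P2 9-10 | P4 10-11 | P5 11-12 | P3 12-13 | P1 13-14 | P2 14-15 | P4 15-16 | P5 16-17 | P3 17-18 | P1 18-19 | P2 19-20 | P4 20-21 | P5 21-22 | P3 22-23 | P1 23-24 | P2 24-25 | P4 25-26 | P3 26-27 | P2 27-28 | P4 28-29 | P3 29-30 | P2 30-31 | P4 31-32 | P3 32-40 |
Completion: P1=24  P2=31  P3=40  P4=32  P5=22
Turnaround times: P1=24, P2=29, P3=38, P4=28, P5=14
Average turnaround = (24+29+38+28+14) / 5 = 133/5 = 26.60

26.60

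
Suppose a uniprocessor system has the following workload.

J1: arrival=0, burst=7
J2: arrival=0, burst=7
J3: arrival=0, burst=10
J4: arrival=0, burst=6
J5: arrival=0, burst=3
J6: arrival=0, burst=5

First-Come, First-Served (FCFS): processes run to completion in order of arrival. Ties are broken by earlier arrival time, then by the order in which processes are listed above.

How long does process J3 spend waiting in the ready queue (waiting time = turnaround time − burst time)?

14

Timeline: | J1 0-7 | J2 7-14 | J3 14-24 | J4 24-30 | J5 30-33 | J6 33-38 |
Completion: J1=7  J2=14  J3=24  J4=30  J5=33  J6=38
Turnaround (C−A): J1=7  J2=14  J3=24  J4=30  J5=33  J6=38
Waiting(J3) = turnaround − burst = 24 − 10 = 14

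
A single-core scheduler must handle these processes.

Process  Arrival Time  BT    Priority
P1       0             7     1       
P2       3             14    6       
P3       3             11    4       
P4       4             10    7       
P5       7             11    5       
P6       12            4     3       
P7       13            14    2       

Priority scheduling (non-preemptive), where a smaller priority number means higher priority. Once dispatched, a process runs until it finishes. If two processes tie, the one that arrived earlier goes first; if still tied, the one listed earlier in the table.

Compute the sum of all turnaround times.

230

Schedule: | P1 0-7 | P3 7-18 | P7 18-32 | P6 32-36 | P5 36-47 | P2 47-61 | P4 61-71 |
Completion: P1=7  P2=61  P3=18  P4=71  P5=47  P6=36  P7=32
Turnaround (C−A): P1=7  P2=58  P3=15  P4=67  P5=40  P6=24  P7=19
Turnaround = completion − arrival: P1=7, P2=58, P3=15, P4=67, P5=40, P6=24, P7=19
Total turnaround = 7 + 58 + 15 + 67 + 40 + 24 + 19 = 230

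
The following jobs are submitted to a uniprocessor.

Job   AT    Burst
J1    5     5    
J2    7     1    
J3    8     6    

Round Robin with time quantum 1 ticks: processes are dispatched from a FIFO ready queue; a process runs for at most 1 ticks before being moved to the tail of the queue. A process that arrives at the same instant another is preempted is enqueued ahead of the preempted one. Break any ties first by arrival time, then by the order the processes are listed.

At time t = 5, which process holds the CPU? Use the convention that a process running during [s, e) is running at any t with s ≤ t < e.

J1

Timeline: | idle 0-5 | J1 5-7 | J2 7-8 | J1 8-9 | J3 9-10 | J1 10-11 | J3 11-12 | J1 12-13 | J3 13-17 |
Completion: J1=13  J2=8  J3=17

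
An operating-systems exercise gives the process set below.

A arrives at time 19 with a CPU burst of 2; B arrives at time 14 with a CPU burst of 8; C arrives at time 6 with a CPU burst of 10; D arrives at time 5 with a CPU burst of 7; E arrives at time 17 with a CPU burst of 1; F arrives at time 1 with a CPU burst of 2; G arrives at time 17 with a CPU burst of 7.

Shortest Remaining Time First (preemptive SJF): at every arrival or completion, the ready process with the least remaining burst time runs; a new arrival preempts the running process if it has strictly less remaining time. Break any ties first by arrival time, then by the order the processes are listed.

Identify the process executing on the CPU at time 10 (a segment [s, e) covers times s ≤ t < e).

D

Gantt: | idle 0-1 | F 1-3 | idle 3-5 | D 5-12 | C 12-17 | E 17-18 | C 18-19 | A 19-21 | C 21-25 | G 25-32 | B 32-40 |
Completion: A=21  B=40  C=25  D=12  E=18  F=3  G=32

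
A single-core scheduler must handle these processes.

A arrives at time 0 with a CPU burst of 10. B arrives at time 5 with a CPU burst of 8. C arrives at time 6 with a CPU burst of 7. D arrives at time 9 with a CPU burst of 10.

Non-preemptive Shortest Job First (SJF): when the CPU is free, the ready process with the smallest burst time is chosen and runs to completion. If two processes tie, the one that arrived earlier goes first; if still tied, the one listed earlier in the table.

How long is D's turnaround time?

26

Gantt: | A 0-10 | C 10-17 | B 17-25 | D 25-35 |
Completion: A=10  B=25  C=17  D=35
Turnaround (C−A): A=10  B=20  C=11  D=26
Turnaround(D) = completion − arrival = 35 − 9 = 26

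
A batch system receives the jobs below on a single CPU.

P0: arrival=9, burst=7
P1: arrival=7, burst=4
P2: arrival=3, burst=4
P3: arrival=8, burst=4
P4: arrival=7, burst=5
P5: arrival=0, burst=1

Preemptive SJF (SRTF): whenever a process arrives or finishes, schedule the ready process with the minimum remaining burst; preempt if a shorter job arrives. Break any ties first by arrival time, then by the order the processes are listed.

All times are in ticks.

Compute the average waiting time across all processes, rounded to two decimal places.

Schedule: | P5 0-1 | idle 1-3 | P2 3-7 | P1 7-11 | P3 11-15 | P4 15-20 | P0 20-27 |
Completion: P0=27  P1=11  P2=7  P3=15  P4=20  P5=1
Turnaround (C−A): P0=18  P1=4  P2=4  P3=7  P4=13  P5=1
Waiting times: P0=11, P1=0, P2=0, P3=3, P4=8, P5=0
Average waiting = (11+0+0+3+8+0) / 6 = 22/6 = 3.67

3.67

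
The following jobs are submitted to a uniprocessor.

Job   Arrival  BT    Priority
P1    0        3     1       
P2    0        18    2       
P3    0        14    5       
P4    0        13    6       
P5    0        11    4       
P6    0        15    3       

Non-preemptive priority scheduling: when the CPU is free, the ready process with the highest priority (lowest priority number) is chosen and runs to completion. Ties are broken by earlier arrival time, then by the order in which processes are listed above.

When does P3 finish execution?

61

Schedule: | P1 0-3 | P2 3-21 | P6 21-36 | P5 36-47 | P3 47-61 | P4 61-74 |
Completion: P1=3  P2=21  P3=61  P4=74  P5=47  P6=36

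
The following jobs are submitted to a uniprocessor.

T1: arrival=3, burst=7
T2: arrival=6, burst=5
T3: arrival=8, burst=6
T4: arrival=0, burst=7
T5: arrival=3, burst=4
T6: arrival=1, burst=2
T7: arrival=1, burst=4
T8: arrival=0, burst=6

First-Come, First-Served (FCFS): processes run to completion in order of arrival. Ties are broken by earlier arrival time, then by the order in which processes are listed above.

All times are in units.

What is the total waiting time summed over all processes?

Schedule: | T4 0-7 | T8 7-13 | T6 13-15 | T7 15-19 | T1 19-26 | T5 26-30 | T2 30-35 | T3 35-41 |
Completion: T1=26  T2=35  T3=41  T4=7  T5=30  T6=15  T7=19  T8=13
Waiting = turnaround − burst: T1=16, T2=24, T3=27, T4=0, T5=23, T6=12, T7=14, T8=7
Total waiting = 16 + 24 + 27 + 0 + 23 + 12 + 14 + 7 = 123

123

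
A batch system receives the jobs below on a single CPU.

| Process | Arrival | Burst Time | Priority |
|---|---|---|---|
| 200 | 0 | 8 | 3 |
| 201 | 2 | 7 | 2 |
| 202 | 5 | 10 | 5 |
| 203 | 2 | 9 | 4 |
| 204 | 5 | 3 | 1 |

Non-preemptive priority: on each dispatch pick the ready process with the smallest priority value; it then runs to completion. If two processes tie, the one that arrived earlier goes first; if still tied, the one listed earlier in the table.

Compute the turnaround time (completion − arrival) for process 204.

Timeline: | 200 0-8 | 204 8-11 | 201 11-18 | 203 18-27 | 202 27-37 |
Completion: 200=8  201=18  202=37  203=27  204=11
Turnaround(204) = completion − arrival = 11 − 5 = 6

6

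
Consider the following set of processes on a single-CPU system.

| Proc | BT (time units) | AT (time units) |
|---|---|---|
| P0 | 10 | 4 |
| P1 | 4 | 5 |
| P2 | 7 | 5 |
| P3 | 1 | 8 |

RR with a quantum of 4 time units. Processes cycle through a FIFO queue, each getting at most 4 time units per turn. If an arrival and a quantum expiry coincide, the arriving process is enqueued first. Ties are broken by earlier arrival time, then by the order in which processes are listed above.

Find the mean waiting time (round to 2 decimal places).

Gantt: | idle 0-4 | P0 4-8 | P1 8-12 | P2 12-16 | P3 16-17 | P0 17-21 | P2 21-24 | P0 24-26 |
Completion: P0=26  P1=12  P2=24  P3=17
Waiting times: P0=12, P1=3, P2=12, P3=8
Average waiting = (12+3+12+8) / 4 = 35/4 = 8.75

8.75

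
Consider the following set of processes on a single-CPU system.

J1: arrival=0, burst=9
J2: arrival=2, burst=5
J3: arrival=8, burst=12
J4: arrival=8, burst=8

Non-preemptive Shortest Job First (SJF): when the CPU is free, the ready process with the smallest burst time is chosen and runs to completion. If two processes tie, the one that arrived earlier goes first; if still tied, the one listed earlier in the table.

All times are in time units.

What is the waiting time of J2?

7

Gantt: | J1 0-9 | J2 9-14 | J4 14-22 | J3 22-34 |
Completion: J1=9  J2=14  J3=34  J4=22
Turnaround (C−A): J1=9  J2=12  J3=26  J4=14
Waiting(J2) = turnaround − burst = 12 − 5 = 7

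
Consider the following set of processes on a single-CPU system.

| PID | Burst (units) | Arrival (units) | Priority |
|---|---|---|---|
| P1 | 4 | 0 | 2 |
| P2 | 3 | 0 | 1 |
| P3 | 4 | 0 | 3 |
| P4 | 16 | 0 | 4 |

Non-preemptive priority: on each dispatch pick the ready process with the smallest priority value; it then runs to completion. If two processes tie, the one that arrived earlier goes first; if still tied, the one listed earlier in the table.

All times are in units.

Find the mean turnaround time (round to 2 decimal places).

Timeline: | P2 0-3 | P1 3-7 | P3 7-11 | P4 11-27 |
Completion: P1=7  P2=3  P3=11  P4=27
Turnaround (C−A): P1=7  P2=3  P3=11  P4=27
Turnaround times: P1=7, P2=3, P3=11, P4=27
Average turnaround = (7+3+11+27) / 4 = 48/4 = 12.00

12.00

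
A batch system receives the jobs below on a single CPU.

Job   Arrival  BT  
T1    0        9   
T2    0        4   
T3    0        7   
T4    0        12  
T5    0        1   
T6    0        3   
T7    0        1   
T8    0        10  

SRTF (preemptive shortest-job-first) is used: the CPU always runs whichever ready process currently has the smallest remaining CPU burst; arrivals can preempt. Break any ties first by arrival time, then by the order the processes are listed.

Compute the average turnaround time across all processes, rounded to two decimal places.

Timeline: | T5 0-1 | T7 1-2 | T6 2-5 | T2 5-9 | T3 9-16 | T1 16-25 | T8 25-35 | T4 35-47 |
Completion: T1=25  T2=9  T3=16  T4=47  T5=1  T6=5  T7=2  T8=35
Turnaround (C−A): T1=25  T2=9  T3=16  T4=47  T5=1  T6=5  T7=2  T8=35
Turnaround times: T1=25, T2=9, T3=16, T4=47, T5=1, T6=5, T7=2, T8=35
Average turnaround = (25+9+16+47+1+5+2+35) / 8 = 140/8 = 17.50

17.50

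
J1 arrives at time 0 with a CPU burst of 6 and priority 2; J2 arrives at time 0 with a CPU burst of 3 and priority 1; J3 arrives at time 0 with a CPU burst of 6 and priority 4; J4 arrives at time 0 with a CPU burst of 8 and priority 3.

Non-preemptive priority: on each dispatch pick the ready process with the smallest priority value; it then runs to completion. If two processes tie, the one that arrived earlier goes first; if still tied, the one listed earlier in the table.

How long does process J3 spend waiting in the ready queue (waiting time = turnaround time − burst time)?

Gantt: | J2 0-3 | J1 3-9 | J4 9-17 | J3 17-23 |
Completion: J1=9  J2=3  J3=23  J4=17
Waiting(J3) = turnaround − burst = 23 − 6 = 17

17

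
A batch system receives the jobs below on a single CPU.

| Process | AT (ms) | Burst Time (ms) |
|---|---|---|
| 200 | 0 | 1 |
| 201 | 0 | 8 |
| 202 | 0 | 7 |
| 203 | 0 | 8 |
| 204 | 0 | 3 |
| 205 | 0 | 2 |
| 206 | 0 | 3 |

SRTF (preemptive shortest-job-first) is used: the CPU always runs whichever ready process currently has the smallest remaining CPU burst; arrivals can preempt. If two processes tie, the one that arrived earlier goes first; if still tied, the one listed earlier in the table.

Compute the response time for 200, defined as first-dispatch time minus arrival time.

0

Timeline: | 200 0-1 | 205 1-3 | 204 3-6 | 206 6-9 | 202 9-16 | 201 16-24 | 203 24-32 |
Completion: 200=1  201=24  202=16  203=32  204=6  205=3  206=9
Turnaround (C−A): 200=1  201=24  202=16  203=32  204=6  205=3  206=9
Response(200) = first start − arrival = 0 − 0 = 0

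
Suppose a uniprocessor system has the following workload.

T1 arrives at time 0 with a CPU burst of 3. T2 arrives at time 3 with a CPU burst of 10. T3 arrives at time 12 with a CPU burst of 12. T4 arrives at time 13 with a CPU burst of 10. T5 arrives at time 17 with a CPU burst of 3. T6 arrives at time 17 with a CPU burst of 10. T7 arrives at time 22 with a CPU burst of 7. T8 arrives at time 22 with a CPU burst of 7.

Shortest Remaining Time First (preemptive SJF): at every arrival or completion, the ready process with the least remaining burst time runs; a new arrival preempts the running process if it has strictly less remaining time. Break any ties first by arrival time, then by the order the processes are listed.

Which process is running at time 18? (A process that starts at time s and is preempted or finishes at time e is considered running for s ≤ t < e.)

T5

Timeline: | T1 0-3 | T2 3-13 | T4 13-17 | T5 17-20 | T4 20-26 | T7 26-33 | T8 33-40 | T6 40-50 | T3 50-62 |
Completion: T1=3  T2=13  T3=62  T4=26  T5=20  T6=50  T7=33  T8=40
Turnaround (C−A): T1=3  T2=10  T3=50  T4=13  T5=3  T6=33  T7=11  T8=18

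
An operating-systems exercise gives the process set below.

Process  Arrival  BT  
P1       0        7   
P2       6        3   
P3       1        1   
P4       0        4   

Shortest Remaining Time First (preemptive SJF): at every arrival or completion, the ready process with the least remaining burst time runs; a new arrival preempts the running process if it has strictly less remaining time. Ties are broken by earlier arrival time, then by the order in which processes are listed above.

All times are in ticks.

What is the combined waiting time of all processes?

Gantt: | P4 0-1 | P3 1-2 | P4 2-5 | P1 5-6 | P2 6-9 | P1 9-15 |
Completion: P1=15  P2=9  P3=2  P4=5
Turnaround (C−A): P1=15  P2=3  P3=1  P4=5
Waiting = turnaround − burst: P1=8, P2=0, P3=0, P4=1
Total waiting = 8 + 0 + 0 + 1 = 9

9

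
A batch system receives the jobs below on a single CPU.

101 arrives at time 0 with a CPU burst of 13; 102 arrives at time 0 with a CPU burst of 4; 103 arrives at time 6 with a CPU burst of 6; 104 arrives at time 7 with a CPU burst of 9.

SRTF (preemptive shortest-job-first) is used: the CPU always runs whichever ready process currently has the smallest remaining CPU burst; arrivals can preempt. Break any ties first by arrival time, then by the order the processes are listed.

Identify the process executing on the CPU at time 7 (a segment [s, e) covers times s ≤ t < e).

Schedule: | 102 0-4 | 101 4-6 | 103 6-12 | 104 12-21 | 101 21-32 |
Completion: 101=32  102=4  103=12  104=21

103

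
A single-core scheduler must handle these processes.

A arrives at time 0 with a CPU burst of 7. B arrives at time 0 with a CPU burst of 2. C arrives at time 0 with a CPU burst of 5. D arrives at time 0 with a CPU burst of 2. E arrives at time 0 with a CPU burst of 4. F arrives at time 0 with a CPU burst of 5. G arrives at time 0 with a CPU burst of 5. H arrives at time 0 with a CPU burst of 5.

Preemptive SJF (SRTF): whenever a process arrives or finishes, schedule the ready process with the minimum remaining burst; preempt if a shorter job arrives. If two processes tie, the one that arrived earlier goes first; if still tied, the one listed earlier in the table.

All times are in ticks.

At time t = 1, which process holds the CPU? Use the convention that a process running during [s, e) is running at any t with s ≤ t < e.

B

Schedule: | B 0-2 | D 2-4 | E 4-8 | C 8-13 | F 13-18 | G 18-23 | H 23-28 | A 28-35 |
Completion: A=35  B=2  C=13  D=4  E=8  F=18  G=23  H=28
Turnaround (C−A): A=35  B=2  C=13  D=4  E=8  F=18  G=23  H=28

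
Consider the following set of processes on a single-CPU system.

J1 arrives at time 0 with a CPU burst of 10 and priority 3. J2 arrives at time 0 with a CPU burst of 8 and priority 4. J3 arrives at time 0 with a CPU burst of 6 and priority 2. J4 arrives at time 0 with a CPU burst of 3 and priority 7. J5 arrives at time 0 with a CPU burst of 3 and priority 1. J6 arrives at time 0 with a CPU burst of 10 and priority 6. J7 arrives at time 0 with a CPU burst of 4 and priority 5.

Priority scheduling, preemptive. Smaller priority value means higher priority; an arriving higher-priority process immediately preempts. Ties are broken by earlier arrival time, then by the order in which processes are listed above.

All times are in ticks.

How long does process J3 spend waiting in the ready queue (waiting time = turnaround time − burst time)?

Gantt: | J5 0-3 | J3 3-9 | J1 9-19 | J2 19-27 | J7 27-31 | J6 31-41 | J4 41-44 |
Completion: J1=19  J2=27  J3=9  J4=44  J5=3  J6=41  J7=31
Turnaround (C−A): J1=19  J2=27  J3=9  J4=44  J5=3  J6=41  J7=31
Waiting(J3) = turnaround − burst = 9 − 6 = 3

3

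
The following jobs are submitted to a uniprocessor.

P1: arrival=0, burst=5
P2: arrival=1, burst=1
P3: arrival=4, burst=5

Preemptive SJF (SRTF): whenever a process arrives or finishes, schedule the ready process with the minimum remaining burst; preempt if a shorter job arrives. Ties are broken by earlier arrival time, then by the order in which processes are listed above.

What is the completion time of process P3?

Timeline: | P1 0-1 | P2 1-2 | P1 2-6 | P3 6-11 |
Completion: P1=6  P2=2  P3=11
Turnaround (C−A): P1=6  P2=1  P3=7

11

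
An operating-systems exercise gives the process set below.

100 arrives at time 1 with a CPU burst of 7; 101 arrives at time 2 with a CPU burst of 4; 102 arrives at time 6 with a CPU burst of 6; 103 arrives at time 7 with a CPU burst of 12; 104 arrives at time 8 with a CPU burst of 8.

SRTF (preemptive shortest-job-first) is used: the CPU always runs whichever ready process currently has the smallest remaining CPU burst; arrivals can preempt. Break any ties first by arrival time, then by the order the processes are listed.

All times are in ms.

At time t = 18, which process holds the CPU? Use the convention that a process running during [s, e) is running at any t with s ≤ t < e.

104

Schedule: | idle 0-1 | 100 1-2 | 101 2-6 | 100 6-12 | 102 12-18 | 104 18-26 | 103 26-38 |
Completion: 100=12  101=6  102=18  103=38  104=26
Turnaround (C−A): 100=11  101=4  102=12  103=31  104=18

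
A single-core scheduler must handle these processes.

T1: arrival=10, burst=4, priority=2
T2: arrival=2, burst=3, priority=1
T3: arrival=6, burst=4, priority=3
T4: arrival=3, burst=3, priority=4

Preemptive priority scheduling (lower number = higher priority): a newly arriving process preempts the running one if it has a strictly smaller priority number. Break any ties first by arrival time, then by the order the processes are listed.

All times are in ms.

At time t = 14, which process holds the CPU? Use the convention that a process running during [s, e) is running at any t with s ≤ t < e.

T4

Timeline: | idle 0-2 | T2 2-5 | T4 5-6 | T3 6-10 | T1 10-14 | T4 14-16 |
Completion: T1=14  T2=5  T3=10  T4=16
Turnaround (C−A): T1=4  T2=3  T3=4  T4=13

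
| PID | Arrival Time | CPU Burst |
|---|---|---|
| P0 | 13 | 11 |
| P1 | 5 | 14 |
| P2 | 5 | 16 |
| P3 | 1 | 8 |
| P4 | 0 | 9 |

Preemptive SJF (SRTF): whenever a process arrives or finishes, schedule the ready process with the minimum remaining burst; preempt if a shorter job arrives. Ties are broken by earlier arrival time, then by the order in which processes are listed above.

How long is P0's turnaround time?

15

Timeline: | P4 0-9 | P3 9-17 | P0 17-28 | P1 28-42 | P2 42-58 |
Completion: P0=28  P1=42  P2=58  P3=17  P4=9
Turnaround (C−A): P0=15  P1=37  P2=53  P3=16  P4=9
Turnaround(P0) = completion − arrival = 28 − 13 = 15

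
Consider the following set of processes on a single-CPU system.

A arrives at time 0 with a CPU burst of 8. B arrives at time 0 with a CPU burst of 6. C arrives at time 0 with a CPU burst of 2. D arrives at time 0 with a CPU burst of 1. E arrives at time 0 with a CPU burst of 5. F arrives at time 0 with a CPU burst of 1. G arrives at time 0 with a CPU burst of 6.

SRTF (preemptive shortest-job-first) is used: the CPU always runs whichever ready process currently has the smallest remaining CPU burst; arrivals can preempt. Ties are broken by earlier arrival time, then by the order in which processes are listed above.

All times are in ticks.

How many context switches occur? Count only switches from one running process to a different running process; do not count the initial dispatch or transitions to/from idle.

6

Timeline: | D 0-1 | F 1-2 | C 2-4 | E 4-9 | B 9-15 | G 15-21 | A 21-29 |
Completion: A=29  B=15  C=4  D=1  E=9  F=2  G=21
Turnaround (C−A): A=29  B=15  C=4  D=1  E=9  F=2  G=21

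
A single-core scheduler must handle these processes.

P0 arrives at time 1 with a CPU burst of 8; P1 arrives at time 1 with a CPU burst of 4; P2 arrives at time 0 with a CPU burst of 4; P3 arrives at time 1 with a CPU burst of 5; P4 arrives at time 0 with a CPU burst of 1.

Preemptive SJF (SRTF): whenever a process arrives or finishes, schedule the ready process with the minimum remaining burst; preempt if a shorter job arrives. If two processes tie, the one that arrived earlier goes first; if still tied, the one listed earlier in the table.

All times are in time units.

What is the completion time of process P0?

Timeline: | P4 0-1 | P2 1-5 | P1 5-9 | P3 9-14 | P0 14-22 |
Completion: P0=22  P1=9  P2=5  P3=14  P4=1

22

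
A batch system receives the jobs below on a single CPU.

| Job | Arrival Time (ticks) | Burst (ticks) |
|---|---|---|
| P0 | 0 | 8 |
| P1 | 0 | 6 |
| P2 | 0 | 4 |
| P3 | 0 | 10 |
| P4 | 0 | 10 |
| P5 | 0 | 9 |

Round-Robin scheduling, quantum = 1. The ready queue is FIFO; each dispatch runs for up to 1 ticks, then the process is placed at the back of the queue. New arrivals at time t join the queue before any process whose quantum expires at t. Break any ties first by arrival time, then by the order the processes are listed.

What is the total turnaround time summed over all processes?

Schedule: | P0 0-1 | P1 1-2 | P2 2-3 | P3 3-4 | P4 4-5 | P5 5-6 | P0 6-7 | P1 7-8 | P2 8-9 | P3 9-10 | P4 10-11 | P5 11-12 | P0 12-13 | P1 13-14 | P2 14-15 | P3 15-16 | P4 16-17 | P5 17-18 | P0 18-19 | P1 19-20 | P2 20-21 | P3 21-22 | P4 22-23 | P5 23-24 | P0 24-25 | P1 25-26 | P3 26-27 | P4 27-28 | P5 28-29 | P0 29-30 | P1 30-31 | P3 31-32 | P4 32-33 | P5 33-34 | P0 34-35 | P3 35-36 | P4 36-37 | P5 37-38 | P0 38-39 | P3 39-40 | P4 40-41 | P5 41-42 | P3 42-43 | P4 43-44 | P5 44-45 | P3 45-46 | P4 46-47 |
Completion: P0=39  P1=31  P2=21  P3=46  P4=47  P5=45
Turnaround = completion − arrival: P0=39, P1=31, P2=21, P3=46, P4=47, P5=45
Total turnaround = 39 + 31 + 21 + 46 + 47 + 45 = 229

229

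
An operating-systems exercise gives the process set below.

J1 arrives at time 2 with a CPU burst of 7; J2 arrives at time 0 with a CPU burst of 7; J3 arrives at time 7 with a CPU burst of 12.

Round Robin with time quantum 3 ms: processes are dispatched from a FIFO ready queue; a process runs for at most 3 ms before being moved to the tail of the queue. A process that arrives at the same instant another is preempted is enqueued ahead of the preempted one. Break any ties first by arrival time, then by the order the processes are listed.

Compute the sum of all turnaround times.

Gantt: | J2 0-3 | J1 3-6 | J2 6-9 | J1 9-12 | J3 12-15 | J2 15-16 | J1 16-17 | J3 17-26 |
Completion: J1=17  J2=16  J3=26
Turnaround (C−A): J1=15  J2=16  J3=19
Turnaround = completion − arrival: J1=15, J2=16, J3=19
Total turnaround = 15 + 16 + 19 = 50

50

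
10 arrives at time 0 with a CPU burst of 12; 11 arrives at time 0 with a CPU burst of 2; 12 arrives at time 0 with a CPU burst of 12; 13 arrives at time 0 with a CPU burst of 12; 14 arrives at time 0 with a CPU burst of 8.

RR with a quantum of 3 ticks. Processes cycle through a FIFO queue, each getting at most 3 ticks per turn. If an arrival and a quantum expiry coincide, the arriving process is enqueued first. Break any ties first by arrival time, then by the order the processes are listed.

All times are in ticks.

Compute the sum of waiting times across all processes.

125

Gantt: | 10 0-3 | 11 3-5 | 12 5-8 | 13 8-11 | 14 11-14 | 10 14-17 | 12 17-20 | 13 20-23 | 14 23-26 | 10 26-29 | 12 29-32 | 13 32-35 | 14 35-37 | 10 37-40 | 12 40-43 | 13 43-46 |
Completion: 10=40  11=5  12=43  13=46  14=37
Waiting = turnaround − burst: 10=28, 11=3, 12=31, 13=34, 14=29
Total waiting = 28 + 3 + 31 + 34 + 29 = 125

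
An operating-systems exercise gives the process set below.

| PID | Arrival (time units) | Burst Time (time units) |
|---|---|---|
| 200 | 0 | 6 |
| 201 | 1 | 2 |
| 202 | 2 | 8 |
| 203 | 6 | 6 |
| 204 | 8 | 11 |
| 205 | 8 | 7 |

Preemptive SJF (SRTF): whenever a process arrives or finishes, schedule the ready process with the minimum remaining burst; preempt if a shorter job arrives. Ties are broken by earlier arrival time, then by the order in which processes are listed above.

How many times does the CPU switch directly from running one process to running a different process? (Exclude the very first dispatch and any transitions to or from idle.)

6

Schedule: | 200 0-1 | 201 1-3 | 200 3-8 | 203 8-14 | 205 14-21 | 202 21-29 | 204 29-40 |
Completion: 200=8  201=3  202=29  203=14  204=40  205=21
Turnaround (C−A): 200=8  201=2  202=27  203=8  204=32  205=13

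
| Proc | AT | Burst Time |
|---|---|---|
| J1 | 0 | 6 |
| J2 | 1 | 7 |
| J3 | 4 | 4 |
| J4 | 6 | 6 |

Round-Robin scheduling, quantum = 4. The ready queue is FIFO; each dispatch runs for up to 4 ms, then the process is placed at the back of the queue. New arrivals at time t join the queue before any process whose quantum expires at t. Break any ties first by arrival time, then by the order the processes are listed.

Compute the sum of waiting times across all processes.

Timeline: | J1 0-4 | J2 4-8 | J3 8-12 | J1 12-14 | J4 14-18 | J2 18-21 | J4 21-23 |
Completion: J1=14  J2=21  J3=12  J4=23
Turnaround (C−A): J1=14  J2=20  J3=8  J4=17
Waiting = turnaround − burst: J1=8, J2=13, J3=4, J4=11
Total waiting = 8 + 13 + 4 + 11 = 36

36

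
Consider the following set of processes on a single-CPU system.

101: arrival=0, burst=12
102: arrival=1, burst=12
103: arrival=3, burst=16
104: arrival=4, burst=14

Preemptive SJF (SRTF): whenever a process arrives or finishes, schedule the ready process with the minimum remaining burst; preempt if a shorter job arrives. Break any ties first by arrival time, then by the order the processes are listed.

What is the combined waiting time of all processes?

Schedule: | 101 0-12 | 102 12-24 | 104 24-38 | 103 38-54 |
Completion: 101=12  102=24  103=54  104=38
Waiting = turnaround − burst: 101=0, 102=11, 103=35, 104=20
Total waiting = 0 + 11 + 35 + 20 = 66

66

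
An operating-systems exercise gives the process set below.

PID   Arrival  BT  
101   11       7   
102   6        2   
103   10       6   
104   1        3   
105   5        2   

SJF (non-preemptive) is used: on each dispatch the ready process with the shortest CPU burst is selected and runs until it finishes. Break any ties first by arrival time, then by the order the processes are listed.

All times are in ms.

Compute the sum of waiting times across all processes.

Gantt: | idle 0-1 | 104 1-4 | idle 4-5 | 105 5-7 | 102 7-9 | idle 9-10 | 103 10-16 | 101 16-23 |
Completion: 101=23  102=9  103=16  104=4  105=7
Turnaround (C−A): 101=12  102=3  103=6  104=3  105=2
Waiting = turnaround − burst: 101=5, 102=1, 103=0, 104=0, 105=0
Total waiting = 5 + 1 + 0 + 0 + 0 = 6

6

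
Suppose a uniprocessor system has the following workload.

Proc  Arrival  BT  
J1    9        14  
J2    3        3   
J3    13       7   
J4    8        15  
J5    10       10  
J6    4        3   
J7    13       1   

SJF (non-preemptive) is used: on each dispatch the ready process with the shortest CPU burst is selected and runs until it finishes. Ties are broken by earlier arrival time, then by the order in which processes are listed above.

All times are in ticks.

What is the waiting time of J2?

0

Schedule: | idle 0-3 | J2 3-6 | J6 6-9 | J1 9-23 | J7 23-24 | J3 24-31 | J5 31-41 | J4 41-56 |
Completion: J1=23  J2=6  J3=31  J4=56  J5=41  J6=9  J7=24
Turnaround (C−A): J1=14  J2=3  J3=18  J4=48  J5=31  J6=5  J7=11
Waiting(J2) = turnaround − burst = 3 − 3 = 0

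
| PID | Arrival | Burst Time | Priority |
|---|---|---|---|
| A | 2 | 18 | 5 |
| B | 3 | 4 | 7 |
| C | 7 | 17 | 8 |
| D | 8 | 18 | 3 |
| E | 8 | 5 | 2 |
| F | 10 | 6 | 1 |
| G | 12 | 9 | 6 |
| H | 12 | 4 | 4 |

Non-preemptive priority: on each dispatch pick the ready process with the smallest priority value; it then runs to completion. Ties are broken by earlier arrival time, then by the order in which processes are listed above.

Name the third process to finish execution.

E

Gantt: | idle 0-2 | A 2-20 | F 20-26 | E 26-31 | D 31-49 | H 49-53 | G 53-62 | B 62-66 | C 66-83 |
Completion: A=20  B=66  C=83  D=49  E=31  F=26  G=62  H=53
Turnaround (C−A): A=18  B=63  C=76  D=41  E=23  F=16  G=50  H=41
Finish order: A → F → E → D → H → G → B → C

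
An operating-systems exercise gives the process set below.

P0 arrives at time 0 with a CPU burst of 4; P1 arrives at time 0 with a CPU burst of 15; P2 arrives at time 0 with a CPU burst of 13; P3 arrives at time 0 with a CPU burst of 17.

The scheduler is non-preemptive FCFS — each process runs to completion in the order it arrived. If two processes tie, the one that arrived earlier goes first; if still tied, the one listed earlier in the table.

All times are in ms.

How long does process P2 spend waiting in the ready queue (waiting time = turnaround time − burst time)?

Gantt: | P0 0-4 | P1 4-19 | P2 19-32 | P3 32-49 |
Completion: P0=4  P1=19  P2=32  P3=49
Waiting(P2) = turnaround − burst = 32 − 13 = 19

19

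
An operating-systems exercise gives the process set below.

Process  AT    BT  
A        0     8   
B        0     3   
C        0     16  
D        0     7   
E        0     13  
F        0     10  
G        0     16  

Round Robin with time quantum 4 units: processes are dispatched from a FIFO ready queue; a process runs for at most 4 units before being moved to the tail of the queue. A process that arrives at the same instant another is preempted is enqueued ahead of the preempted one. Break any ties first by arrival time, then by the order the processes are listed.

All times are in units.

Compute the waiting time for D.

Timeline: | A 0-4 | B 4-7 | C 7-11 | D 11-15 | E 15-19 | F 19-23 | G 23-27 | A 27-31 | C 31-35 | D 35-38 | E 38-42 | F 42-46 | G 46-50 | C 50-54 | E 54-58 | F 58-60 | G 60-64 | C 64-68 | E 68-69 | G 69-73 |
Completion: A=31  B=7  C=68  D=38  E=69  F=60  G=73
Waiting(D) = turnaround − burst = 38 − 7 = 31

31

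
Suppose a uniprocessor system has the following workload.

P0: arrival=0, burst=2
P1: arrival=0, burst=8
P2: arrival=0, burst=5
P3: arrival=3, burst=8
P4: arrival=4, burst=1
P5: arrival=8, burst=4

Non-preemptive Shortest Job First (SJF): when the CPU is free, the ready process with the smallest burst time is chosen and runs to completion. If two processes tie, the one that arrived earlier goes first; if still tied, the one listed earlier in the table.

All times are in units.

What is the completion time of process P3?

28

Schedule: | P0 0-2 | P2 2-7 | P4 7-8 | P5 8-12 | P1 12-20 | P3 20-28 |
Completion: P0=2  P1=20  P2=7  P3=28  P4=8  P5=12
Turnaround (C−A): P0=2  P1=20  P2=7  P3=25  P4=4  P5=4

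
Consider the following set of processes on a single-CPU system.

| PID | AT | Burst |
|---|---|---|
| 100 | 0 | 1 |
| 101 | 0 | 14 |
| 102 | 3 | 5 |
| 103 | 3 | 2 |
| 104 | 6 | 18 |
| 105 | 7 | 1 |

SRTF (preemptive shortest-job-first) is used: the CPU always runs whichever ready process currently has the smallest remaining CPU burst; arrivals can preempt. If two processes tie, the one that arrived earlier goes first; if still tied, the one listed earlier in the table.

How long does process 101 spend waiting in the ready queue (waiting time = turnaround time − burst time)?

9

Timeline: | 100 0-1 | 101 1-3 | 103 3-5 | 102 5-7 | 105 7-8 | 102 8-11 | 101 11-23 | 104 23-41 |
Completion: 100=1  101=23  102=11  103=5  104=41  105=8
Turnaround (C−A): 100=1  101=23  102=8  103=2  104=35  105=1
Waiting(101) = turnaround − burst = 23 − 14 = 9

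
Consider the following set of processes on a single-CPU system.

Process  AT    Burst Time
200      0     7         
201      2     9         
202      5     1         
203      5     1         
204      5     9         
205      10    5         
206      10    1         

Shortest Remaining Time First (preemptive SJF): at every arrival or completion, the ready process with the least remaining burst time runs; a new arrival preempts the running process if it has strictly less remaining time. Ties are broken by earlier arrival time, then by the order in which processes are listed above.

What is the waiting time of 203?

1

Gantt: | 200 0-5 | 202 5-6 | 203 6-7 | 200 7-9 | 201 9-10 | 206 10-11 | 205 11-16 | 201 16-24 | 204 24-33 |
Completion: 200=9  201=24  202=6  203=7  204=33  205=16  206=11
Turnaround (C−A): 200=9  201=22  202=1  203=2  204=28  205=6  206=1
Waiting(203) = turnaround − burst = 2 − 1 = 1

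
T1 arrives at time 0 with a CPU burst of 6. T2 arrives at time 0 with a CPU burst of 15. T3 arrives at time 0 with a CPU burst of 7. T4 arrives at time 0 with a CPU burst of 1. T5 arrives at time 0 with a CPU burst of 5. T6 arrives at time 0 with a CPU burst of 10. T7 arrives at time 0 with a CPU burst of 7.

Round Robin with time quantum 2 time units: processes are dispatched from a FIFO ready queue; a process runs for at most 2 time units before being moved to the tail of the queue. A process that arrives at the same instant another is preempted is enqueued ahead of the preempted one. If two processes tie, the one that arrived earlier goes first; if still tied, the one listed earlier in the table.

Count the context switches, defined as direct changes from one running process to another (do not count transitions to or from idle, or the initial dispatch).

25

Schedule: | T1 0-2 | T2 2-4 | T3 4-6 | T4 6-7 | T5 7-9 | T6 9-11 | T7 11-13 | T1 13-15 | T2 15-17 | T3 17-19 | T5 19-21 | T6 21-23 | T7 23-25 | T1 25-27 | T2 27-29 | T3 29-31 | T5 31-32 | T6 32-34 | T7 34-36 | T2 36-38 | T3 38-39 | T6 39-41 | T7 41-42 | T2 42-44 | T6 44-46 | T2 46-51 |
Completion: T1=27  T2=51  T3=39  T4=7  T5=32  T6=46  T7=42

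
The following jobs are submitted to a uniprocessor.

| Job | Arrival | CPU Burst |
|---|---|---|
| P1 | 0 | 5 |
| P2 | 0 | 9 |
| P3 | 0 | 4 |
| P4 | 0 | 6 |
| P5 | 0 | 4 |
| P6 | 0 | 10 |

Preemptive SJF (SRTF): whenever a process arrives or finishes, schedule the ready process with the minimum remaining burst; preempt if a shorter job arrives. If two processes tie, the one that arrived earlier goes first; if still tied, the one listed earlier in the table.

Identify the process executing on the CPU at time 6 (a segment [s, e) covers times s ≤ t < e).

Timeline: | P3 0-4 | P5 4-8 | P1 8-13 | P4 13-19 | P2 19-28 | P6 28-38 |
Completion: P1=13  P2=28  P3=4  P4=19  P5=8  P6=38

P5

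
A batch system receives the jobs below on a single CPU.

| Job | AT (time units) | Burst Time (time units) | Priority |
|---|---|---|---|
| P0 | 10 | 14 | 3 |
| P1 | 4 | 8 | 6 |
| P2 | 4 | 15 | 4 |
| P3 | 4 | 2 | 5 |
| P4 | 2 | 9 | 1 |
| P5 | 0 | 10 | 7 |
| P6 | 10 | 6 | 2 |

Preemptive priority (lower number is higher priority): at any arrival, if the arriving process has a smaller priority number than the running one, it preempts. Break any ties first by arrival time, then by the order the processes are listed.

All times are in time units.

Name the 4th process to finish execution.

P2

Timeline: | P5 0-2 | P4 2-11 | P6 11-17 | P0 17-31 | P2 31-46 | P3 46-48 | P1 48-56 | P5 56-64 |
Completion: P0=31  P1=56  P2=46  P3=48  P4=11  P5=64  P6=17
Finish order: P4 → P6 → P0 → P2 → P3 → P1 → P5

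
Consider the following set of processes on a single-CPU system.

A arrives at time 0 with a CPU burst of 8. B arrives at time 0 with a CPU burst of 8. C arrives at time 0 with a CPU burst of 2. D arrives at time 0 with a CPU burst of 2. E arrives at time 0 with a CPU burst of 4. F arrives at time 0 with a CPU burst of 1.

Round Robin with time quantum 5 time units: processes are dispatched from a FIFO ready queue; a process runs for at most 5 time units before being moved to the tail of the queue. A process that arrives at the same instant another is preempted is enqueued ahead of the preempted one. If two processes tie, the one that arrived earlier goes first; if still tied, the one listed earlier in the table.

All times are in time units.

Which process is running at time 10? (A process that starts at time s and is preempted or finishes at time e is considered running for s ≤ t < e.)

Timeline: | A 0-5 | B 5-10 | C 10-12 | D 12-14 | E 14-18 | F 18-19 | A 19-22 | B 22-25 |
Completion: A=22  B=25  C=12  D=14  E=18  F=19
Turnaround (C−A): A=22  B=25  C=12  D=14  E=18  F=19

C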